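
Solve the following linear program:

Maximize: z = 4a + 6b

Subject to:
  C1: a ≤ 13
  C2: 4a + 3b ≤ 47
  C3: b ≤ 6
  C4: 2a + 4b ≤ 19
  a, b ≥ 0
Each vertex is the intersection of two constraint boundaries that also satisfies all remaining constraints:
  a = 0 and b = 0 → (0, 0)
  2a + 4b = 19 and b = 0 → (9.5, 0)
  2a + 4b = 19 and a = 0 → (0, 4.75)

Evaluating z = 4a + 6b at each vertex:
  (0, 0): z = 0
  (9.5, 0): z = 38
  (0, 4.75): z = 28.5

The maximum is at (9.5, 0) with z = 38.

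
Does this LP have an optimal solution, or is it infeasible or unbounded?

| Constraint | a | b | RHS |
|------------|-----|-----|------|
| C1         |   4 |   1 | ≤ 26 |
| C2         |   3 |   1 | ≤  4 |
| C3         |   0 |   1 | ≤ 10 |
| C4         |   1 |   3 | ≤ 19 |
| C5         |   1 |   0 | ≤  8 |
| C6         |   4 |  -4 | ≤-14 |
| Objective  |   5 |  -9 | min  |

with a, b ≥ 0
The point (0, 4) satisfies every constraint, so the LP is feasible; the constraints give a ≤ 8 and b ≤ 10, which with a, b ≥ 0 keep the feasible region inside a bounded box. A feasible, bounded LP attains a finite optimum at a vertex.

Bounded optimum: z* = -36 at (0, 4).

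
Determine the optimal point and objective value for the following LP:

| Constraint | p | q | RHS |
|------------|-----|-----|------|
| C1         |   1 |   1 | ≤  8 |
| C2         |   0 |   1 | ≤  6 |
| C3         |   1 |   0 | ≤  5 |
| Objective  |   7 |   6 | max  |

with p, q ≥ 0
Each vertex is the intersection of two constraint boundaries that also satisfies all remaining constraints:
  p = 0 and q = 0 → (0, 0)
  p = 5 and q = 0 → (5, 0)
  p + q = 8 and p = 5 → (5, 3)
  p + q = 8 and q = 6 → (2, 6)
  q = 6 and p = 0 → (0, 6)

Evaluating z = 7p + 6q at each vertex:
  (0, 0): z = 0
  (5, 0): z = 35
  (5, 3): z = 53
  (2, 6): z = 50
  (0, 6): z = 36

The maximum is at (5, 3) with z = 53.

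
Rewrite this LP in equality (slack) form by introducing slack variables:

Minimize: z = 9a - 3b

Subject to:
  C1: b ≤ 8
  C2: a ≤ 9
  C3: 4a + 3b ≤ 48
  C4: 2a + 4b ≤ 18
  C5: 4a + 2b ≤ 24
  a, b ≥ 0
min z = 9a - 3b

s.t.
  b + s1 = 8
  a + s2 = 9
  4a + 3b + s3 = 48
  2a + 4b + s4 = 18
  4a + 2b + s5 = 24
  a, b, s1, s2, s3, s4, s5 ≥ 0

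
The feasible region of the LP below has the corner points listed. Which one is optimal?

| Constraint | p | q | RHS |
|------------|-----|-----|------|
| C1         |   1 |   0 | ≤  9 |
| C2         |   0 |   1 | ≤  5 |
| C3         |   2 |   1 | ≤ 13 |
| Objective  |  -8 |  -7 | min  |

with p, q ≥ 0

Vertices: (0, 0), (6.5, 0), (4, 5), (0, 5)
(4, 5) with z = -67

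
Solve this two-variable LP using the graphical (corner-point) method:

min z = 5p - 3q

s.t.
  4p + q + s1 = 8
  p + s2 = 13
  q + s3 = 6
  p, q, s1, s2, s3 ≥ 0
Each vertex is the intersection of two constraint boundaries that also satisfies all remaining constraints:
  p = 0 and q = 0 → (0, 0)
  4p + q = 8 and q = 0 → (2, 0)
  4p + q = 8 and q = 6 → (0.5, 6)
  q = 6 and p = 0 → (0, 6)

Evaluating z = 5p - 3q at each vertex:
  (0, 0): z = 0
  (2, 0): z = 10
  (0.5, 6): z = -15.5
  (0, 6): z = -18

The minimum is at (0, 6) with z = -18.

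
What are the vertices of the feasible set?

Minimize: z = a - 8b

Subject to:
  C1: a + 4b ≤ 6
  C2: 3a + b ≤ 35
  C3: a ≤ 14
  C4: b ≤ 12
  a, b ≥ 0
Each vertex is the intersection of two constraint boundaries that also satisfies all remaining constraints:
  a = 0 and b = 0 → (0, 0)
  a + 4b = 6 and b = 0 → (6, 0)
  a + 4b = 6 and a = 0 → (0, 1.5)

Vertices: (0, 0), (6, 0), (0, 1.5)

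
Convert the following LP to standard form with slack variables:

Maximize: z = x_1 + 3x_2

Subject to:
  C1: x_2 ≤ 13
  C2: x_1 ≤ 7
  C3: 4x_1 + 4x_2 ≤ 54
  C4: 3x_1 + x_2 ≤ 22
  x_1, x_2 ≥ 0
max z = x_1 + 3x_2

s.t.
  x_2 + s1 = 13
  x_1 + s2 = 7
  4x_1 + 4x_2 + s3 = 54
  3x_1 + x_2 + s4 = 22
  x_1, x_2, s1, s2, s3, s4 ≥ 0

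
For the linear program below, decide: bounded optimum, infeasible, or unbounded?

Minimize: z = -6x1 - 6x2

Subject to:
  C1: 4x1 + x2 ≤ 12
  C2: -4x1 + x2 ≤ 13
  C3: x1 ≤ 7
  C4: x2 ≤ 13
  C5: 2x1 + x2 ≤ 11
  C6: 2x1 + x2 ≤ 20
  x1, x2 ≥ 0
The point (0, 11) satisfies every constraint, so the LP is feasible; the constraints give x1 ≤ 7 and x2 ≤ 13, which with x1, x2 ≥ 0 keep the feasible region inside a bounded box. A feasible, bounded LP attains a finite optimum at a vertex.

The LP has an optimal solution: (0, 11) with z = -66.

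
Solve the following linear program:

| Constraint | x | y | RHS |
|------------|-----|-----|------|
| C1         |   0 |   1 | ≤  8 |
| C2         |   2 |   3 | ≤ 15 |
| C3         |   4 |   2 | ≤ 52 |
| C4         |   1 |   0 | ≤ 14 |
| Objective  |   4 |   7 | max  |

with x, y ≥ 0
Each vertex is the intersection of two constraint boundaries that also satisfies all remaining constraints:
  x = 0 and y = 0 → (0, 0)
  2x + 3y = 15 and y = 0 → (7.5, 0)
  2x + 3y = 15 and x = 0 → (0, 5)

Evaluating z = 4x + 7y at each vertex:
  (0, 0): z = 0
  (7.5, 0): z = 30
  (0, 5): z = 35

The maximum is at (0, 5) with z = 35.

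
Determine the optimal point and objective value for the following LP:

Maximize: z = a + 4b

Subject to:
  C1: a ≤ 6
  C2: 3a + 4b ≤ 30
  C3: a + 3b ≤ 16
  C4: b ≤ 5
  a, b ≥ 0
Each vertex is the intersection of two constraint boundaries that also satisfies all remaining constraints:
  a = 0 and b = 0 → (0, 0)
  a = 6 and b = 0 → (6, 0)
  a = 6 and 3a + 4b = 30 → (6, 3)
  3a + 4b = 30 and a + 3b = 16 → (5.2, 3.6)
  a + 3b = 16 and b = 5 → (1, 5)
  b = 5 and a = 0 → (0, 5)

Evaluating z = a + 4b at each vertex:
  (0, 0): z = 0
  (6, 0): z = 6
  (6, 3): z = 18
  (5.2, 3.6): z = 19.6
  (1, 5): z = 21
  (0, 5): z = 20

The maximum is at (1, 5) with z = 21.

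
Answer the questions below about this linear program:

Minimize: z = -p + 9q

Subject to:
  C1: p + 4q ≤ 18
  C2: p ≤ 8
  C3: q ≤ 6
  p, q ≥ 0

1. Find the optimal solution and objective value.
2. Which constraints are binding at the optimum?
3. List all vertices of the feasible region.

1. p = 8, q = 0, z = -8
2. C2, q ≥ 0
3. (0, 0), (8, 0), (8, 2.5), (0, 4.5)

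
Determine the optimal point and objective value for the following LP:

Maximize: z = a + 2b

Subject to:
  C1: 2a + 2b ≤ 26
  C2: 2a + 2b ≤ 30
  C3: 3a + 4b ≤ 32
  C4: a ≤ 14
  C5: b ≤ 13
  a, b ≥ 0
Each vertex is the intersection of two constraint boundaries that also satisfies all remaining constraints:
  a = 0 and b = 0 → (0, 0)
  3a + 4b = 32 and b = 0 → (10.67, 0)
  3a + 4b = 32 and a = 0 → (0, 8)

Evaluating z = a + 2b at each vertex:
  (0, 0): z = 0
  (10.67, 0): z = 10.67
  (0, 8): z = 16

The maximum is at (0, 8) with z = 16.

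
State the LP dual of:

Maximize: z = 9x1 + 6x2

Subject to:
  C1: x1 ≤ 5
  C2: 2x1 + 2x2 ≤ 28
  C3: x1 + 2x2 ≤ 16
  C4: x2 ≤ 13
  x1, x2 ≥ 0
Minimize: z = 5y1 + 28y2 + 16y3 + 13y4

Subject to:
  C1: -y1 - 2y2 - y3 ≤ -9
  C2: -2y2 - 2y3 - y4 ≤ -6
  y1, y2, y3, y4 ≥ 0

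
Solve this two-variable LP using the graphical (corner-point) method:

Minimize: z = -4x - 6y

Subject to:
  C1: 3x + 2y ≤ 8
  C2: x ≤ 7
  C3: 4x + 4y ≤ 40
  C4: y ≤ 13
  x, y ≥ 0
Each vertex is the intersection of two constraint boundaries that also satisfies all remaining constraints:
  x = 0 and y = 0 → (0, 0)
  3x + 2y = 8 and y = 0 → (2.667, 0)
  3x + 2y = 8 and x = 0 → (0, 4)

Evaluating z = -4x - 6y at each vertex:
  (0, 0): z = 0
  (2.667, 0): z = -10.67
  (0, 4): z = -24

The minimum is at (0, 4) with z = -24.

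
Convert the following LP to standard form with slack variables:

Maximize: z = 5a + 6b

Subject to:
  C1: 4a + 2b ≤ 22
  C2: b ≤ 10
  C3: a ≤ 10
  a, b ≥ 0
max z = 5a + 6b

s.t.
  4a + 2b + s1 = 22
  b + s2 = 10
  a + s3 = 10
  a, b, s1, s2, s3 ≥ 0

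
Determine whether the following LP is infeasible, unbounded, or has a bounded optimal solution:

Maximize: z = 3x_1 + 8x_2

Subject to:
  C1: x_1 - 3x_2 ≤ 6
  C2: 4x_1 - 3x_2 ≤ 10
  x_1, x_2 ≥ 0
Feasible point: (0, 0) satisfies every constraint, so the LP is feasible.
Direction d = (0, 1): for each constraint row a, a·d ≤ 0 —
  (1)(0) + (-3)(1) = -3 ≤ 0
  (4)(0) + (-3)(1) = -3 ≤ 0
and d ≥ 0, so (0, 0) + t·d stays feasible for every t ≥ 0. Along this ray z = 3x_1 + 8x_2 changes by 8 per unit t, so z → +∞.

The LP is unbounded; z can be made arbitrarily large.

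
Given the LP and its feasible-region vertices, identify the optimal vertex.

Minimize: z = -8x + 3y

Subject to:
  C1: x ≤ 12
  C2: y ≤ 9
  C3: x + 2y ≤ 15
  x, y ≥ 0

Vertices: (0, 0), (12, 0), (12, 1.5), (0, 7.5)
(12, 0) with z = -96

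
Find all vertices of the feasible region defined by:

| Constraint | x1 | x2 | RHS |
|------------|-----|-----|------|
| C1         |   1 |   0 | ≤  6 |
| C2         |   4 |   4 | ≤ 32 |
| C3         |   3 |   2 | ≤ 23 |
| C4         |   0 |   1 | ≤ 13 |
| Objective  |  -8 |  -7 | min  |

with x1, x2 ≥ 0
Each vertex is the intersection of two constraint boundaries that also satisfies all remaining constraints:
  x1 = 0 and x2 = 0 → (0, 0)
  x1 = 6 and x2 = 0 → (6, 0)
  x1 = 6 and 4x1 + 4x2 = 32 → (6, 2)
  4x1 + 4x2 = 32 and x1 = 0 → (0, 8)

Vertices: (0, 0), (6, 0), (6, 2), (0, 8)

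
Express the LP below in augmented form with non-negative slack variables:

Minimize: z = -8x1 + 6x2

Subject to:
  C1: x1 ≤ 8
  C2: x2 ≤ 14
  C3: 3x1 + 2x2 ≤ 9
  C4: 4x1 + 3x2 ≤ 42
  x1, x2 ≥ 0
min z = -8x1 + 6x2

s.t.
  x1 + s1 = 8
  x2 + s2 = 14
  3x1 + 2x2 + s3 = 9
  4x1 + 3x2 + s4 = 42
  x1, x2, s1, s2, s3, s4 ≥ 0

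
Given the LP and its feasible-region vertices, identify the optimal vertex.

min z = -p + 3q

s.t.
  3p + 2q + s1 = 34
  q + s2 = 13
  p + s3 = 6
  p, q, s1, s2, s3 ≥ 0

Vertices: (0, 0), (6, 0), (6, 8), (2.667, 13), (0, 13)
(6, 0) with z = -6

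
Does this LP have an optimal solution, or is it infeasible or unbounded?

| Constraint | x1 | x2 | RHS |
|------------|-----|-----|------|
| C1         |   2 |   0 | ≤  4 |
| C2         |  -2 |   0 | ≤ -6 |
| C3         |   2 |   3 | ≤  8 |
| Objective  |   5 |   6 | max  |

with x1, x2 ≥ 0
C1 requires 2x1 ≤ 4, while C2 (-2x1 ≤ -6) is equivalent to 2x1 ≥ 6. Together they would need 6 ≤ 2x1 ≤ 4, which is impossible since 6 > 4. No point satisfies all constraints.

The feasible region is empty; the LP is infeasible.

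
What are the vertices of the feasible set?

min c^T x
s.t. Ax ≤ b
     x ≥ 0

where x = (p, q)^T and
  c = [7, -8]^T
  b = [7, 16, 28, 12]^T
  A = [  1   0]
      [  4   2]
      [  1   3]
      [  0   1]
Each vertex is the intersection of two constraint boundaries that also satisfies all remaining constraints:
  p = 0 and q = 0 → (0, 0)
  4p + 2q = 16 and q = 0 → (4, 0)
  4p + 2q = 16 and p = 0 → (0, 8)

Vertices: (0, 0), (4, 0), (0, 8)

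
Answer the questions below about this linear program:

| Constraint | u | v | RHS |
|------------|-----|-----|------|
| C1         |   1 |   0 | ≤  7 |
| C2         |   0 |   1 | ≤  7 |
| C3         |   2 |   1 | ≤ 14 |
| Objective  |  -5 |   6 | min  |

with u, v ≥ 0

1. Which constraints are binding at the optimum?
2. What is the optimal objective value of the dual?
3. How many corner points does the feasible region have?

1. C1, C3, v ≥ 0
2. -35 (by strong duality, equal to the primal optimum)
3. 4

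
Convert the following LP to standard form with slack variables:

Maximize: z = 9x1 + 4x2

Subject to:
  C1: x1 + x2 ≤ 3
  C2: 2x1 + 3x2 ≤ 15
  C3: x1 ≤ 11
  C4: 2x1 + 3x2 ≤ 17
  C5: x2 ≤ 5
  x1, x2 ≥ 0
max z = 9x1 + 4x2

s.t.
  x1 + x2 + s1 = 3
  2x1 + 3x2 + s2 = 15
  x1 + s3 = 11
  2x1 + 3x2 + s4 = 17
  x2 + s5 = 5
  x1, x2, s1, s2, s3, s4, s5 ≥ 0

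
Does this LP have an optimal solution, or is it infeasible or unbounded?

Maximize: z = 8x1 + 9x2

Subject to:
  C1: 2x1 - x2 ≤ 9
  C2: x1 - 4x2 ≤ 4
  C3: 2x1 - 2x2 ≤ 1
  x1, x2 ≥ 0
Feasible point: (0, 0) satisfies every constraint, so the LP is feasible.
Direction d = (0, 1): for each constraint row a, a·d ≤ 0 —
  (2)(0) + (-1)(1) = -1 ≤ 0
  (1)(0) + (-4)(1) = -4 ≤ 0
  (2)(0) + (-2)(1) = -2 ≤ 0
and d ≥ 0, so (0, 0) + t·d stays feasible for every t ≥ 0. Along this ray z = 8x1 + 9x2 changes by 9 per unit t, so z → +∞.

The LP is unbounded; z can be made arbitrarily large.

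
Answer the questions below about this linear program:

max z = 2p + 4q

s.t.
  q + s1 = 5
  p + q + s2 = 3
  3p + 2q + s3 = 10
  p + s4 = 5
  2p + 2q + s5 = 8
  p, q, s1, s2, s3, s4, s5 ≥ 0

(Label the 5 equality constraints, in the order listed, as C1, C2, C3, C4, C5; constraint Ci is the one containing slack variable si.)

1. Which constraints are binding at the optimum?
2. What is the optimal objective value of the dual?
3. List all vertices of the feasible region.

1. C2, p ≥ 0
2. 12 (by strong duality, equal to the primal optimum)
3. (0, 0), (3, 0), (0, 3)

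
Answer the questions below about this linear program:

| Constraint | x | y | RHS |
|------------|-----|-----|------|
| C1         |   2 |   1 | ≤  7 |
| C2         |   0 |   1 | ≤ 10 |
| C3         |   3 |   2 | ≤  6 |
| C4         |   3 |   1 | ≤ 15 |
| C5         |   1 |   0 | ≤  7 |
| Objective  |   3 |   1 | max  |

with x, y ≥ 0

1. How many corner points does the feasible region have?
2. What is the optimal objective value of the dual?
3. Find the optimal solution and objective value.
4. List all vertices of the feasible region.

1. 3
2. 6 (by strong duality, equal to the primal optimum)
3. x = 2, y = 0, z = 6
4. (0, 0), (2, 0), (0, 3)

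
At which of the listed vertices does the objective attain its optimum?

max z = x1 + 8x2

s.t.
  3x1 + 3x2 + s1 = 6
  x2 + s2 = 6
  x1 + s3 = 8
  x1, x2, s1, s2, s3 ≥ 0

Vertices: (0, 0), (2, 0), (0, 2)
Evaluating z = x1 + 8x2 at each vertex:
  (0, 0): z = 0
  (2, 0): z = 2
  (0, 2): z = 16

The largest value is z = 16, attained at (0, 2).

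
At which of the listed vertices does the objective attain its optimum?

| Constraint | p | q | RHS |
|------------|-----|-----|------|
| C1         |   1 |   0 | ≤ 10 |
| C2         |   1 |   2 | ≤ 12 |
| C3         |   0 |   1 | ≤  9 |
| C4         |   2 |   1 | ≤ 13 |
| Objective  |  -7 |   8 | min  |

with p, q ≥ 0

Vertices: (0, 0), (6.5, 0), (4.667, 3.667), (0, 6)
Evaluating z = -7p + 8q at each vertex:
  (0, 0): z = 0
  (6.5, 0): z = -45.5
  (4.667, 3.667): z = -3.333
  (0, 6): z = 48

The smallest value is z = -45.5, attained at (6.5, 0).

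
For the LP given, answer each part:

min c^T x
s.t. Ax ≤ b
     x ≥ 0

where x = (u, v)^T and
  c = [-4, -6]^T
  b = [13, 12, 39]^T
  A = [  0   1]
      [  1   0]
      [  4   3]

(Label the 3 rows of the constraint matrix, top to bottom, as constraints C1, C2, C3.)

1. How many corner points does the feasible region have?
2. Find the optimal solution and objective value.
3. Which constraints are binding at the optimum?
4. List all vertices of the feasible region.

1. 3
2. u = 0, v = 13, z = -78
3. C1, C3, u ≥ 0
4. (0, 0), (9.75, 0), (0, 13)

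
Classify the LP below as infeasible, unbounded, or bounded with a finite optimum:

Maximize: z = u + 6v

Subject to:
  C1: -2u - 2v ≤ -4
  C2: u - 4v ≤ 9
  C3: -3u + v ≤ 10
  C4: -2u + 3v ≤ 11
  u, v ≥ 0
Feasible point: (0, 2) satisfies every constraint, so the LP is feasible.
Direction d = (4, 1): for each constraint row a, a·d ≤ 0 —
  (-2)(4) + (-2)(1) = -10 ≤ 0
  (1)(4) + (-4)(1) = 0 ≤ 0
  (-3)(4) + (1)(1) = -11 ≤ 0
  (-2)(4) + (3)(1) = -5 ≤ 0
and d ≥ 0, so (0, 2) + t·d stays feasible for every t ≥ 0. Along this ray z = u + 6v changes by 10 per unit t, so z → +∞.

Unbounded: there is a feasible ray along which z → +∞.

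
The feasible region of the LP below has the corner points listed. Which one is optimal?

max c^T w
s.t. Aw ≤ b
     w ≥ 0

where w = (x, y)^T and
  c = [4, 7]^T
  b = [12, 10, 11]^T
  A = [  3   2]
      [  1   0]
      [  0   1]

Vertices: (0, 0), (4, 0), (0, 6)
(0, 6) with z = 42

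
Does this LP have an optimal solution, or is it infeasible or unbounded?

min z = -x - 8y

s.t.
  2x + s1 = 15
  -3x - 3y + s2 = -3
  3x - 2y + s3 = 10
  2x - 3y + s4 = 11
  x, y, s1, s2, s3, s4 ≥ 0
Feasible point: (0, 1) satisfies every constraint, so the LP is feasible.
Direction d = (0, 1): for each constraint row a, a·d ≤ 0 —
  (2)(0) + (0)(1) = 0 ≤ 0
  (-3)(0) + (-3)(1) = -3 ≤ 0
  (3)(0) + (-2)(1) = -2 ≤ 0
  (2)(0) + (-3)(1) = -3 ≤ 0
and d ≥ 0, so (0, 1) + t·d stays feasible for every t ≥ 0. Along this ray z = -x - 8y changes by -8 per unit t, so z → −∞.

Unbounded — the objective can decrease without bound over the feasible region.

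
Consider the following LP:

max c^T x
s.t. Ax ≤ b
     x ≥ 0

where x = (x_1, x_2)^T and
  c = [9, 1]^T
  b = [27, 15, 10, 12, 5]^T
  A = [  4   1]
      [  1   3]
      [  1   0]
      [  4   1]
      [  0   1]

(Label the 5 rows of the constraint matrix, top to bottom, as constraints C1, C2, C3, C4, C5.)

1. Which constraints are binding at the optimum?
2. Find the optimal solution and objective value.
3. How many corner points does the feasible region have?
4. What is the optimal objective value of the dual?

1. C4, x_2 ≥ 0
2. x_1 = 3, x_2 = 0, z = 27
3. 4
4. 27 (by strong duality, equal to the primal optimum)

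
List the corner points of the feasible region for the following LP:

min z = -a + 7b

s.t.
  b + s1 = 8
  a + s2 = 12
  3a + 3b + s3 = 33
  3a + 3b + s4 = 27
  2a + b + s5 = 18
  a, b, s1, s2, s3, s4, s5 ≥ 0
Each vertex is the intersection of two constraint boundaries that also satisfies all remaining constraints:
  a = 0 and b = 0 → (0, 0)
  3a + 3b = 27 and 2a + b = 18 → (9, 0)
  b = 8 and 3a + 3b = 27 → (1, 8)
  b = 8 and a = 0 → (0, 8)

Vertices: (0, 0), (9, 0), (1, 8), (0, 8)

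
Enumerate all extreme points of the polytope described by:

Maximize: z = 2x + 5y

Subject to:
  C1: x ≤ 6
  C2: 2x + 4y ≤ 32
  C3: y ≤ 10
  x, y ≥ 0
Each vertex is the intersection of two constraint boundaries that also satisfies all remaining constraints:
  x = 0 and y = 0 → (0, 0)
  x = 6 and y = 0 → (6, 0)
  x = 6 and 2x + 4y = 32 → (6, 5)
  2x + 4y = 32 and x = 0 → (0, 8)

Vertices: (0, 0), (6, 0), (6, 5), (0, 8)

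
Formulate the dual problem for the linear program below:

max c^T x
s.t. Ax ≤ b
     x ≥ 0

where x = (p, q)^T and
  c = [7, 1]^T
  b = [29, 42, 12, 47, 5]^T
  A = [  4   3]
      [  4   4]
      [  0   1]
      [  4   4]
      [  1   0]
Minimize: z = 29y1 + 42y2 + 12y3 + 47y4 + 5y5

Subject to:
  C1: -4y1 - 4y2 - 4y4 - y5 ≤ -7
  C2: -3y1 - 4y2 - y3 - 4y4 ≤ -1
  y1, y2, y3, y4, y5 ≥ 0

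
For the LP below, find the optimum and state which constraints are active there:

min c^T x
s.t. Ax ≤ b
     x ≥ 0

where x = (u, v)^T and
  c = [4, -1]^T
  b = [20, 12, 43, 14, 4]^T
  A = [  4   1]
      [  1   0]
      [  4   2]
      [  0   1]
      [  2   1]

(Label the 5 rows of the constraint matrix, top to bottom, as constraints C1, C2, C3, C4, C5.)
Optimal: u = 0, v = 4
Slack at optimum:
  C1: slack = 16
  C2: slack = 12
  C3: slack = 35
  C4: slack = 10
  C5: slack = 0 (binding)
  u ≥ 0: u = 0 (binding)
  v ≥ 0: v = 4
Binding constraints: C5, u ≥ 0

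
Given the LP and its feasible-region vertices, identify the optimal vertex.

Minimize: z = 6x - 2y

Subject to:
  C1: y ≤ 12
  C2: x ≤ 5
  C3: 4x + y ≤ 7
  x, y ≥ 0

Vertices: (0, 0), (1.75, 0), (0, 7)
(0, 7) with z = -14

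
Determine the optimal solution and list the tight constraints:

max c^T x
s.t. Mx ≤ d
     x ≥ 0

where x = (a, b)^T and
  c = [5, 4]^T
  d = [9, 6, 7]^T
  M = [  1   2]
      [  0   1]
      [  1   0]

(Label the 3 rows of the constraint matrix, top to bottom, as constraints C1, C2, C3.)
Optimal: a = 7, b = 1
Slack at optimum:
  C1: slack = 0 (binding)
  C2: slack = 5
  C3: slack = 0 (binding)
  a ≥ 0: a = 7
  b ≥ 0: b = 1
Binding constraints: C1, C3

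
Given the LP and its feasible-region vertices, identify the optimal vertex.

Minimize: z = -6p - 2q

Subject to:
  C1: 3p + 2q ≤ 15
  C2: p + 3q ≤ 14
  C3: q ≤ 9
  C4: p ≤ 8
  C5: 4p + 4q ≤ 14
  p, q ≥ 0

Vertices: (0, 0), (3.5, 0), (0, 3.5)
Evaluating z = -6p - 2q at each vertex:
  (0, 0): z = 0
  (3.5, 0): z = -21
  (0, 3.5): z = -7

The smallest value is z = -21, attained at (3.5, 0).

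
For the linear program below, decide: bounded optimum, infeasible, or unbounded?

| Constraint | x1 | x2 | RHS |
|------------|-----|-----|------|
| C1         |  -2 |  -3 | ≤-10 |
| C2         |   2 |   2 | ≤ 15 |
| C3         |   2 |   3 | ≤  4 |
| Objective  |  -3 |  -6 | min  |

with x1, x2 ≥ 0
C3 requires 2x1 + 3x2 ≤ 4, while C1 (-2x1 - 3x2 ≤ -10) is equivalent to 2x1 + 3x2 ≥ 10. Together they would need 10 ≤ 2x1 + 3x2 ≤ 4, which is impossible since 10 > 4. No point satisfies all constraints.

The feasible region is empty; the LP is infeasible.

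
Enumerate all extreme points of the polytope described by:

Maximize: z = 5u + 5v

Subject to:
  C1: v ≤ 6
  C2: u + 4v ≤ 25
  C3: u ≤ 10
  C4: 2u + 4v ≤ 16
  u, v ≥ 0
Each vertex is the intersection of two constraint boundaries that also satisfies all remaining constraints:
  u = 0 and v = 0 → (0, 0)
  2u + 4v = 16 and v = 0 → (8, 0)
  2u + 4v = 16 and u = 0 → (0, 4)

Vertices: (0, 0), (8, 0), (0, 4)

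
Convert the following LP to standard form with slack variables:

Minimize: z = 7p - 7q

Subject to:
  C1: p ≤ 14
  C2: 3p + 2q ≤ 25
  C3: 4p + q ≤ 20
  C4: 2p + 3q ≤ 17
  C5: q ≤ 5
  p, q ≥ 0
min z = 7p - 7q

s.t.
  p + s1 = 14
  3p + 2q + s2 = 25
  4p + q + s3 = 20
  2p + 3q + s4 = 17
  q + s5 = 5
  p, q, s1, s2, s3, s4, s5 ≥ 0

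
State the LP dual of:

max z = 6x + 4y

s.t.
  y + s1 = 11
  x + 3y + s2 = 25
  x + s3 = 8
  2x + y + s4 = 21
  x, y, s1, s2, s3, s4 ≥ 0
Minimize: z = 11y1 + 25y2 + 8y3 + 21y4

Subject to:
  C1: -y2 - y3 - 2y4 ≤ -6
  C2: -y1 - 3y2 - y4 ≤ -4
  y1, y2, y3, y4 ≥ 0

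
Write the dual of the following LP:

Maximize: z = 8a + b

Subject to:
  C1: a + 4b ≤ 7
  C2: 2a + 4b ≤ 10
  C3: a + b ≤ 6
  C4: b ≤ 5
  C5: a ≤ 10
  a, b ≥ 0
Minimize: z = 7y1 + 10y2 + 6y3 + 5y4 + 10y5

Subject to:
  C1: -y1 - 2y2 - y3 - y5 ≤ -8
  C2: -4y1 - 4y2 - y3 - y4 ≤ -1
  y1, y2, y3, y4, y5 ≥ 0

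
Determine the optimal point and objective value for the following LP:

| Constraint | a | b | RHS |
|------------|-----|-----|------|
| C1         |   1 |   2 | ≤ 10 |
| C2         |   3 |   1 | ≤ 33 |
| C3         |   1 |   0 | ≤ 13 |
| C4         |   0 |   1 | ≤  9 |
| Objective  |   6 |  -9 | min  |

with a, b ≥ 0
Each vertex is the intersection of two constraint boundaries that also satisfies all remaining constraints:
  a = 0 and b = 0 → (0, 0)
  a + 2b = 10 and b = 0 → (10, 0)
  a + 2b = 10 and a = 0 → (0, 5)

Evaluating z = 6a - 9b at each vertex:
  (0, 0): z = 0
  (10, 0): z = 60
  (0, 5): z = -45

The minimum is at (0, 5) with z = -45.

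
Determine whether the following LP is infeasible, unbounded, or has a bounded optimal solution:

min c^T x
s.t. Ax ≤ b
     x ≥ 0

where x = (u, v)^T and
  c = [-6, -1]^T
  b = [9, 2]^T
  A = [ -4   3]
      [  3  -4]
Feasible point: (0, 0) satisfies every constraint, so the LP is feasible.
Direction d = (1, 1): for each constraint row a, a·d ≤ 0 —
  (-4)(1) + (3)(1) = -1 ≤ 0
  (3)(1) + (-4)(1) = -1 ≤ 0
and d ≥ 0, so (0, 0) + t·d stays feasible for every t ≥ 0. Along this ray z = -6u - v changes by -7 per unit t, so z → −∞.

The LP is unbounded; z can be made arbitrarily small.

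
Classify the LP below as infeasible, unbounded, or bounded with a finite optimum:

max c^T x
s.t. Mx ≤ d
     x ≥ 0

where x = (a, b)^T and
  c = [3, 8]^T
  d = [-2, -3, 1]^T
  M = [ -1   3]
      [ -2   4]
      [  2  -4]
One constraint requires 2a - 4b ≤ 1, while the constraint -2a + 4b ≤ -3 is equivalent to 2a - 4b ≥ 3. Together they would need 3 ≤ 2a - 4b ≤ 1, which is impossible since 3 > 1. No point satisfies all constraints.

Infeasible: no point satisfies all constraints simultaneously.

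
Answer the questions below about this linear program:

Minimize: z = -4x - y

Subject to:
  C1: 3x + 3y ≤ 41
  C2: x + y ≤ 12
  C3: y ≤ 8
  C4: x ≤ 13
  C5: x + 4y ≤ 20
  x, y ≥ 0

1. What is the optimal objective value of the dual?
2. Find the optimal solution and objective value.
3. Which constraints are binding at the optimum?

1. -48 (by strong duality, equal to the primal optimum)
2. x = 12, y = 0, z = -48
3. C2, y ≥ 0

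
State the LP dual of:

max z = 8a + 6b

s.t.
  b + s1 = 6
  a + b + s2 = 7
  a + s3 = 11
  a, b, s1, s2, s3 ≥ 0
Minimize: z = 6y1 + 7y2 + 11y3

Subject to:
  C1: -y2 - y3 ≤ -8
  C2: -y1 - y2 ≤ -6
  y1, y2, y3 ≥ 0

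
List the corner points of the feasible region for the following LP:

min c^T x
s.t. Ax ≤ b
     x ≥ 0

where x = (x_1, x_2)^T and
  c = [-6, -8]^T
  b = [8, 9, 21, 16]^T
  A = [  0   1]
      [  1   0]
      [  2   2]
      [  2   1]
Each vertex is the intersection of two constraint boundaries that also satisfies all remaining constraints:
  x_1 = 0 and x_2 = 0 → (0, 0)
  2x_1 + x_2 = 16 and x_2 = 0 → (8, 0)
  2x_1 + 2x_2 = 21 and 2x_1 + x_2 = 16 → (5.5, 5)
  x_2 = 8 and 2x_1 + 2x_2 = 21 → (2.5, 8)
  x_2 = 8 and x_1 = 0 → (0, 8)

Vertices: (0, 0), (8, 0), (5.5, 5), (2.5, 8), (0, 8)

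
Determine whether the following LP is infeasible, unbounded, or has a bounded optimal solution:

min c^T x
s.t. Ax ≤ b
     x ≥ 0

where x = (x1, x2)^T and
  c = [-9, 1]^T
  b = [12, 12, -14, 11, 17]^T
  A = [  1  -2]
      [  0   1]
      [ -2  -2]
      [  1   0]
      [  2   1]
The point (8.5, 0) satisfies every constraint, so the LP is feasible; the constraints give x1 ≤ 11 and x2 ≤ 12, which with x1, x2 ≥ 0 keep the feasible region inside a bounded box. A feasible, bounded LP attains a finite optimum at a vertex.

Evaluating z = -9x1 + x2 at each vertex:
  (7, 0): z = -63
  (8.5, 0): z = -76.5
  (2.5, 12): z = -10.5
  (0, 12): z = 12
  (0, 7): z = 7

The LP has an optimal solution: (8.5, 0) with z = -76.5.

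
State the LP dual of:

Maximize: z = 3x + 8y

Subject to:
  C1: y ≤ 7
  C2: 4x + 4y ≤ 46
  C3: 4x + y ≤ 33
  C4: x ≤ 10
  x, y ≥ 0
Minimize: z = 7y1 + 46y2 + 33y3 + 10y4

Subject to:
  C1: -4y2 - 4y3 - y4 ≤ -3
  C2: -y1 - 4y2 - y3 ≤ -8
  y1, y2, y3, y4 ≥ 0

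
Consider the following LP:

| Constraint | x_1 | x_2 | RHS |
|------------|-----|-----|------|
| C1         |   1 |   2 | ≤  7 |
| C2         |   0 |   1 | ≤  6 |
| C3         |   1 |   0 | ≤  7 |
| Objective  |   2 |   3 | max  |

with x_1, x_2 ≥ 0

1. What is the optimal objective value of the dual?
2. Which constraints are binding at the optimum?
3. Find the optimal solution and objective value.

1. 14 (by strong duality, equal to the primal optimum)
2. C1, C3, x_2 ≥ 0
3. x_1 = 7, x_2 = 0, z = 14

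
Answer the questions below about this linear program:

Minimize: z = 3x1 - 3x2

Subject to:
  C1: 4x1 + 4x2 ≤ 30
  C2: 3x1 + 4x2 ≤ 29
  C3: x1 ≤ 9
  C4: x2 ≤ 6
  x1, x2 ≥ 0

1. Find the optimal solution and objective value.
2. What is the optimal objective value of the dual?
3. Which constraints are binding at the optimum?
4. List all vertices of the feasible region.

1. x1 = 0, x2 = 6, z = -18
2. -18 (by strong duality, equal to the primal optimum)
3. C4, x1 ≥ 0
4. (0, 0), (7.5, 0), (1.5, 6), (0, 6)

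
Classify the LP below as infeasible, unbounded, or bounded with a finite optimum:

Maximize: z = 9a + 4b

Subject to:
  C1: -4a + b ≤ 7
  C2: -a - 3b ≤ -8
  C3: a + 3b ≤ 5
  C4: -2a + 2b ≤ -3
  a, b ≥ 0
C3 requires a + 3b ≤ 5, while C2 (-a - 3b ≤ -8) is equivalent to a + 3b ≥ 8. Together they would need 8 ≤ a + 3b ≤ 5, which is impossible since 8 > 5. No point satisfies all constraints.

The feasible region is empty; the LP is infeasible.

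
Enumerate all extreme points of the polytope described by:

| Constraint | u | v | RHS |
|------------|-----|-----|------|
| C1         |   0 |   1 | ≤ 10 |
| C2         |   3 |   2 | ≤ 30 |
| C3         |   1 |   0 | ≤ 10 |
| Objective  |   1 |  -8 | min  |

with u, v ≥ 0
Each vertex is the intersection of two constraint boundaries that also satisfies all remaining constraints:
  u = 0 and v = 0 → (0, 0)
  3u + 2v = 30 and u = 10 → (10, 0)
  v = 10 and 3u + 2v = 30 → (3.333, 10)
  v = 10 and u = 0 → (0, 10)

Vertices: (0, 0), (10, 0), (3.333, 10), (0, 10)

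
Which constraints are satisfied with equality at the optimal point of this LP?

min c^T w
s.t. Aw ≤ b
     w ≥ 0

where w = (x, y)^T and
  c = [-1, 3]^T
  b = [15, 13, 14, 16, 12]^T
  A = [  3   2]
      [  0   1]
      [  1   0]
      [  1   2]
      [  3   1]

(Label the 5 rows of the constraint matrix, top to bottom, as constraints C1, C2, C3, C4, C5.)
Optimal: x = 4, y = 0
Binding: C5, y ≥ 0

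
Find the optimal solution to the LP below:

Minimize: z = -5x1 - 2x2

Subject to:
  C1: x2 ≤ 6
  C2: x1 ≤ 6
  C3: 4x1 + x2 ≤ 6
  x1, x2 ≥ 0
x1 = 0, x2 = 6, z = -12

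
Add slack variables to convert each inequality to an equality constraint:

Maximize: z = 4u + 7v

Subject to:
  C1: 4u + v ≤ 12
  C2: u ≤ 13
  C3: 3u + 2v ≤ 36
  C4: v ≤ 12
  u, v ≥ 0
max z = 4u + 7v

s.t.
  4u + v + s1 = 12
  u + s2 = 13
  3u + 2v + s3 = 36
  v + s4 = 12
  u, v, s1, s2, s3, s4 ≥ 0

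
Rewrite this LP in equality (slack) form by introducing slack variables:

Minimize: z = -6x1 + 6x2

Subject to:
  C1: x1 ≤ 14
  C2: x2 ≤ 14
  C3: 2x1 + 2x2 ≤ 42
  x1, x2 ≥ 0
min z = -6x1 + 6x2

s.t.
  x1 + s1 = 14
  x2 + s2 = 14
  2x1 + 2x2 + s3 = 42
  x1, x2, s1, s2, s3 ≥ 0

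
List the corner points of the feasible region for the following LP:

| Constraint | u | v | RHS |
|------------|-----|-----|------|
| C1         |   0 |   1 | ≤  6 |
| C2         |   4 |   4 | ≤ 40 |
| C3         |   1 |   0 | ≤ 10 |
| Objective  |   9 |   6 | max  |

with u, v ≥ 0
Each vertex is the intersection of two constraint boundaries that also satisfies all remaining constraints:
  u = 0 and v = 0 → (0, 0)
  4u + 4v = 40 and u = 10 → (10, 0)
  v = 6 and 4u + 4v = 40 → (4, 6)
  v = 6 and u = 0 → (0, 6)

Vertices: (0, 0), (10, 0), (4, 6), (0, 6)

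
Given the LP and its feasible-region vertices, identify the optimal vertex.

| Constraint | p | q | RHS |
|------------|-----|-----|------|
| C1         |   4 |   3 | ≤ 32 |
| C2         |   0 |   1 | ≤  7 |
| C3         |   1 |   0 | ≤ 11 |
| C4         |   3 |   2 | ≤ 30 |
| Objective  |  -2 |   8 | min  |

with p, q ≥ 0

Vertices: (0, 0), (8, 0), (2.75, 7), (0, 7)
Evaluating z = -2p + 8q at each vertex:
  (0, 0): z = 0
  (8, 0): z = -16
  (2.75, 7): z = 50.5
  (0, 7): z = 56

The smallest value is z = -16, attained at (8, 0).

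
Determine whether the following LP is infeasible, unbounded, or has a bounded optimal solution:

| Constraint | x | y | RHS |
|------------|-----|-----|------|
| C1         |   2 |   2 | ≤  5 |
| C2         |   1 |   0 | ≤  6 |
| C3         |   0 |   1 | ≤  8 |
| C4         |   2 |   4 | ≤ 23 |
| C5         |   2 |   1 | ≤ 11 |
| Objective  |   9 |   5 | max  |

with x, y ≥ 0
The point (2.5, 0) satisfies every constraint, so the LP is feasible; the constraints give x ≤ 6 and y ≤ 8, which with x, y ≥ 0 keep the feasible region inside a bounded box. A feasible, bounded LP attains a finite optimum at a vertex.

Evaluating z = 9x + 5y at each vertex:
  (0, 0): z = 0
  (2.5, 0): z = 22.5
  (0, 2.5): z = 12.5

The LP has an optimal solution: (2.5, 0) with z = 22.5.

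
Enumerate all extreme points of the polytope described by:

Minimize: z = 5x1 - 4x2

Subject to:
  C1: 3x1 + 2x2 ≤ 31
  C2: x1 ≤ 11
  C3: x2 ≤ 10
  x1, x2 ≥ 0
Each vertex is the intersection of two constraint boundaries that also satisfies all remaining constraints:
  x1 = 0 and x2 = 0 → (0, 0)
  3x1 + 2x2 = 31 and x2 = 0 → (10.33, 0)
  3x1 + 2x2 = 31 and x2 = 10 → (3.667, 10)
  x2 = 10 and x1 = 0 → (0, 10)

Vertices: (0, 0), (10.33, 0), (3.667, 10), (0, 10)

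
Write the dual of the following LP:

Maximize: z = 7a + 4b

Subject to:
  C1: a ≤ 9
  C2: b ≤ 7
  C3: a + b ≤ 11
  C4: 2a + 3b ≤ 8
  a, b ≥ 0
Minimize: z = 9y1 + 7y2 + 11y3 + 8y4

Subject to:
  C1: -y1 - y3 - 2y4 ≤ -7
  C2: -y2 - y3 - 3y4 ≤ -4
  y1, y2, y3, y4 ≥ 0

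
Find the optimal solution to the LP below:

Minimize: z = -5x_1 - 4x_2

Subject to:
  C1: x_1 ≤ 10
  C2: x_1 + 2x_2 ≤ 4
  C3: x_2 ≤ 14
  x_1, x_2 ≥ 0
Each vertex is the intersection of two constraint boundaries that also satisfies all remaining constraints:
  x_1 = 0 and x_2 = 0 → (0, 0)
  x_1 + 2x_2 = 4 and x_2 = 0 → (4, 0)
  x_1 + 2x_2 = 4 and x_1 = 0 → (0, 2)

Evaluating z = -5x_1 - 4x_2 at each vertex:
  (0, 0): z = 0
  (4, 0): z = -20
  (0, 2): z = -8

The minimum is at (4, 0) with z = -20.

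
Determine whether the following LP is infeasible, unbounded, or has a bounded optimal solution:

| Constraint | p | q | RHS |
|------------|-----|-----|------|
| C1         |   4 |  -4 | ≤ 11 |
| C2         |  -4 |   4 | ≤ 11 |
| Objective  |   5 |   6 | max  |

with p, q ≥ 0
Feasible point: (0, 0) satisfies every constraint, so the LP is feasible.
Direction d = (1, 1): for each constraint row a, a·d ≤ 0 —
  (4)(1) + (-4)(1) = 0 ≤ 0
  (-4)(1) + (4)(1) = 0 ≤ 0
and d ≥ 0, so (0, 0) + t·d stays feasible for every t ≥ 0. Along this ray z = 5p + 6q changes by 11 per unit t, so z → +∞.

Unbounded — the objective can increase without bound over the feasible region.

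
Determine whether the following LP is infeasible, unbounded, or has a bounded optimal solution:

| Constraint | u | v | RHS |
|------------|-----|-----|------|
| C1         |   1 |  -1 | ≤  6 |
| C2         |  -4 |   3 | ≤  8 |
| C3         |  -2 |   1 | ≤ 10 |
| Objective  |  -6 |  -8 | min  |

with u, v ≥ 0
Feasible point: (0, 0) satisfies every constraint, so the LP is feasible.
Direction d = (1, 1): for each constraint row a, a·d ≤ 0 —
  (1)(1) + (-1)(1) = 0 ≤ 0
  (-4)(1) + (3)(1) = -1 ≤ 0
  (-2)(1) + (1)(1) = -1 ≤ 0
and d ≥ 0, so (0, 0) + t·d stays feasible for every t ≥ 0. Along this ray z = -6u - 8v changes by -14 per unit t, so z → −∞.

Unbounded: there is a feasible ray along which z → −∞.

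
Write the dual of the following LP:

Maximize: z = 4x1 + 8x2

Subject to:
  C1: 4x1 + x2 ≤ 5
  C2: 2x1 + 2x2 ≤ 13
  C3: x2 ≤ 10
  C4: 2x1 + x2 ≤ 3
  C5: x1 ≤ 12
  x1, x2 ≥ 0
Minimize: z = 5y1 + 13y2 + 10y3 + 3y4 + 12y5

Subject to:
  C1: -4y1 - 2y2 - 2y4 - y5 ≤ -4
  C2: -y1 - 2y2 - y3 - y4 ≤ -8
  y1, y2, y3, y4, y5 ≥ 0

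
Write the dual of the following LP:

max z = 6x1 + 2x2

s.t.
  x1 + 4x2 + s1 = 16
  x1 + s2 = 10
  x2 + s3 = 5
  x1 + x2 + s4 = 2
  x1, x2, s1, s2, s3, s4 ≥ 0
Minimize: z = 16y1 + 10y2 + 5y3 + 2y4

Subject to:
  C1: -y1 - y2 - y4 ≤ -6
  C2: -4y1 - y3 - y4 ≤ -2
  y1, y2, y3, y4 ≥ 0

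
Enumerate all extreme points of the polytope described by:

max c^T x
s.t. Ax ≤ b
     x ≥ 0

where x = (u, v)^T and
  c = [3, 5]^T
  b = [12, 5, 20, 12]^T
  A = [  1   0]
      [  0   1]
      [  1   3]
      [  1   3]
Each vertex is the intersection of two constraint boundaries that also satisfies all remaining constraints:
  u = 0 and v = 0 → (0, 0)
  u = 12 and u + 3v = 12 → (12, 0)
  u + 3v = 12 and u = 0 → (0, 4)

Vertices: (0, 0), (12, 0), (0, 4)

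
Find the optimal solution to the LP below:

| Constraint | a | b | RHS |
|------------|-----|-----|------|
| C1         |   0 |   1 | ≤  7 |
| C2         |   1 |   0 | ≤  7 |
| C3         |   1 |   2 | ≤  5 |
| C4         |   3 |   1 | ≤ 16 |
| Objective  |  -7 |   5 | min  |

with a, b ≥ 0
Each vertex is the intersection of two constraint boundaries that also satisfies all remaining constraints:
  a = 0 and b = 0 → (0, 0)
  a + 2b = 5 and b = 0 → (5, 0)
  a + 2b = 5 and a = 0 → (0, 2.5)

Evaluating z = -7a + 5b at each vertex:
  (0, 0): z = 0
  (5, 0): z = -35
  (0, 2.5): z = 12.5

The minimum is at (5, 0) with z = -35.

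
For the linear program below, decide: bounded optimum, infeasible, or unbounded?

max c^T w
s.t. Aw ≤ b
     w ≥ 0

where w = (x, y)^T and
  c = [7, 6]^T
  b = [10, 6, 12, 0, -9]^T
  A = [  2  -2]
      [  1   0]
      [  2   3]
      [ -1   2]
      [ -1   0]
One constraint requires x ≤ 6, while the constraint -x ≤ -9 is equivalent to x ≥ 9. Together they would need 9 ≤ x ≤ 6, which is impossible since 9 > 6. No point satisfies all constraints.

Infeasible: no point satisfies all constraints simultaneously.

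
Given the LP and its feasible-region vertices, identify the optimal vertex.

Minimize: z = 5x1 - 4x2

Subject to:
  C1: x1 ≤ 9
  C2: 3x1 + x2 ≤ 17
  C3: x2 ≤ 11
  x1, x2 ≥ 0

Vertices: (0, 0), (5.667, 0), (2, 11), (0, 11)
(0, 11) with z = -44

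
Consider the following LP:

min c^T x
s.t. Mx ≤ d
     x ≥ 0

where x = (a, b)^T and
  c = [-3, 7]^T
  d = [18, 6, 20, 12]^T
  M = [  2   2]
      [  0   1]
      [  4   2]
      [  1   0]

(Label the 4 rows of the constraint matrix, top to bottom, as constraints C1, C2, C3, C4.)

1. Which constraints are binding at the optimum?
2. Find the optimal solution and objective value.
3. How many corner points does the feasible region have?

1. C3, b ≥ 0
2. a = 5, b = 0, z = -15
3. 4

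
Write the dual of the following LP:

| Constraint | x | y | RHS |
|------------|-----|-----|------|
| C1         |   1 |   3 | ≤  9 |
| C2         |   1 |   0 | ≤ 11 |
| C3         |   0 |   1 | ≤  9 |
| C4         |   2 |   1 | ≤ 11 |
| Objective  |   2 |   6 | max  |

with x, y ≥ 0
Minimize: z = 9y1 + 11y2 + 9y3 + 11y4

Subject to:
  C1: -y1 - y2 - 2y4 ≤ -2
  C2: -3y1 - y3 - y4 ≤ -6
  y1, y2, y3, y4 ≥ 0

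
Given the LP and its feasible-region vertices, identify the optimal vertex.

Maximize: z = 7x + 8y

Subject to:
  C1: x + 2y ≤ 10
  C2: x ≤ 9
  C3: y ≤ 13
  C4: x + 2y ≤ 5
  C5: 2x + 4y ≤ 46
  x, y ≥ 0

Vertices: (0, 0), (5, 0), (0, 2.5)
Evaluating z = 7x + 8y at each vertex:
  (0, 0): z = 0
  (5, 0): z = 35
  (0, 2.5): z = 20

The largest value is z = 35, attained at (5, 0).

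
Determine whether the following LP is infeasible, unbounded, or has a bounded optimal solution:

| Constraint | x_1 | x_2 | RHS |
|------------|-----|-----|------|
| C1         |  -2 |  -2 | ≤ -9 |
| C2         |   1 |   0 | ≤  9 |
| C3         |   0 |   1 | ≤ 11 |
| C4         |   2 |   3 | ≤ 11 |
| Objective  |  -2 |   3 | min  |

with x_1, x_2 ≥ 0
The point (5.5, 0) satisfies every constraint, so the LP is feasible; the constraints give x_1 ≤ 9 and x_2 ≤ 11, which with x_1, x_2 ≥ 0 keep the feasible region inside a bounded box. A feasible, bounded LP attains a finite optimum at a vertex.

Feasible with finite optimum z* = -11 at (5.5, 0).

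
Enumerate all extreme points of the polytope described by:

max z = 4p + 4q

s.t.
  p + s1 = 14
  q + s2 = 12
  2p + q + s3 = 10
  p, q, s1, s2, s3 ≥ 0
Each vertex is the intersection of two constraint boundaries that also satisfies all remaining constraints:
  p = 0 and q = 0 → (0, 0)
  2p + q = 10 and q = 0 → (5, 0)
  2p + q = 10 and p = 0 → (0, 10)

Vertices: (0, 0), (5, 0), (0, 10)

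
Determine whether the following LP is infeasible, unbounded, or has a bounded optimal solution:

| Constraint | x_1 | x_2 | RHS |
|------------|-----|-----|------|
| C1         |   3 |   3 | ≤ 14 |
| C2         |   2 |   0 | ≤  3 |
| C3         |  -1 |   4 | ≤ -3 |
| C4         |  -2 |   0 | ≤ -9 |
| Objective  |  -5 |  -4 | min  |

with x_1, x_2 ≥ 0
C2 requires 2x_1 ≤ 3, while C4 (-2x_1 ≤ -9) is equivalent to 2x_1 ≥ 9. Together they would need 9 ≤ 2x_1 ≤ 3, which is impossible since 9 > 3. No point satisfies all constraints.

The feasible region is empty; the LP is infeasible.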